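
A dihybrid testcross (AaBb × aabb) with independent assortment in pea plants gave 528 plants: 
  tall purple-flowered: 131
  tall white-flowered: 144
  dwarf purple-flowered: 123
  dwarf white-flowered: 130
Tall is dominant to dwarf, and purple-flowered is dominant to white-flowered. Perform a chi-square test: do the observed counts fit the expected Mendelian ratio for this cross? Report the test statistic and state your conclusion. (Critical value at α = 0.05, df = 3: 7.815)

A dihybrid testcross with independent assortment gives a 1:1:1:1 ratio.
Under the 1:1:1:1 hypothesis (Σ ratio = 4, N = 528):
  tall purple-flowered: 528 × 1/4 = 132
  tall white-flowered: 528 × 1/4 = 132
  dwarf purple-flowered: 528 × 1/4 = 132
  dwarf white-flowered: 528 × 1/4 = 132
χ² = Σ (O − E)² / E
  tall purple-flowered: (131 − 132)² / 132 = 0.0076
  tall white-flowered: (144 − 132)² / 132 = 1.0909
  dwarf purple-flowered: (123 − 132)² / 132 = 0.6136
  dwarf white-flowered: (130 − 132)² / 132 = 0.0303
χ² = 0.0076 + 1.0909 + 0.6136 + 0.0303 = 1.7424 ≈ 1.742
Degrees of freedom = 4 − 1 = 3; critical value at α = 0.05 is 7.815.
Since 1.742 < 7.815, we fail to reject the null hypothesis — the data are consistent with the 1:1:1:1 ratio.

1.742; consistent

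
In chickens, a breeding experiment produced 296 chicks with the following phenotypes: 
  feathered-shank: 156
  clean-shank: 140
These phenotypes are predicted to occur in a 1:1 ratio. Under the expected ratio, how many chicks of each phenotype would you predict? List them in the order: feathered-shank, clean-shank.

Expected counts for N = 296 under a 1:1 ratio (total parts = 2):
  feathered-shank: 296 × 1/2 = 148
  clean-shank: 296 × 1/2 = 148

148, 148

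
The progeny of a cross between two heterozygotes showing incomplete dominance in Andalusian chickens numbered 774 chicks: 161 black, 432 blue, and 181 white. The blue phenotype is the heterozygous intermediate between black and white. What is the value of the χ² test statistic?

With incomplete dominance, a heterozygote × heterozygote cross gives a 1:2:1 phenotypic ratio.
Under the 1:2:1 hypothesis (Σ ratio = 4, N = 774):
  black: 774 × 1/4 = 193.5
  blue: 774 × 2/4 = 387
  white: 774 × 1/4 = 193.5
χ² = Σ (O − E)² / E
  black: (161 − 193.5)² / 193.5 = 5.4587
  blue: (432 − 387)² / 387 = 5.2326
  white: (181 − 193.5)² / 193.5 = 0.8075
χ² = 5.4587 + 5.2326 + 0.8075 = 11.4988 ≈ 11.499

11.499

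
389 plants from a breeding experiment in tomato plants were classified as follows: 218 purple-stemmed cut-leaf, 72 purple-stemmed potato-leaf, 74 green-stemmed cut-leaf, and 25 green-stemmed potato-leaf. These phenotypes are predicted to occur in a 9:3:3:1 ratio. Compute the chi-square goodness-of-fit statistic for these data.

0.050

Under the 9:3:3:1 hypothesis (Σ ratio = 16, N = 389):
  purple-stemmed cut-leaf: 389 × 9/16 = 218.8125
  purple-stemmed potato-leaf: 389 × 3/16 = 72.9375
  green-stemmed cut-leaf: 389 × 3/16 = 72.9375
  green-stemmed potato-leaf: 389 × 1/16 = 24.3125
χ² = Σ (O − E)² / E
  purple-stemmed cut-leaf: (218 − 218.8125)² / 218.8125 = 0.0030
  purple-stemmed potato-leaf: (72 − 72.9375)² / 72.9375 = 0.0121
  green-stemmed cut-leaf: (74 − 72.9375)² / 72.9375 = 0.0155
  green-stemmed potato-leaf: (25 − 24.3125)² / 24.3125 = 0.0194
χ² = 0.0030 + 0.0121 + 0.0155 + 0.0194 = 0.050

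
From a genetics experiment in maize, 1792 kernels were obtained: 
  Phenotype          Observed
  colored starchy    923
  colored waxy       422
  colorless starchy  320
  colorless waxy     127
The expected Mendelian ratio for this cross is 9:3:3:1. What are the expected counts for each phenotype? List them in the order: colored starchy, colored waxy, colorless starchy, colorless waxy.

Under the 9:3:3:1 hypothesis (Σ ratio = 16, N = 1792):
  colored starchy: 1792 × 9/16 = 1008
  colored waxy: 1792 × 3/16 = 336
  colorless starchy: 1792 × 3/16 = 336
  colorless waxy: 1792 × 1/16 = 112

1008, 336, 336, 112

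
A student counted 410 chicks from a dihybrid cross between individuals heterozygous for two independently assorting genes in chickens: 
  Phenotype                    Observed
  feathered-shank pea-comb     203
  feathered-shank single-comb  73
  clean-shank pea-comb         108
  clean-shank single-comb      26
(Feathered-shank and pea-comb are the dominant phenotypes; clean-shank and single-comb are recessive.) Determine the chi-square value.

A dihybrid F₂ with independent assortment and complete dominance at both loci gives a 9:3:3:1 phenotypic ratio.
Expected counts for N = 410 under a 9:3:3:1 ratio (total parts = 16):
  feathered-shank pea-comb: 410 × 9/16 = 230.625
  feathered-shank single-comb: 410 × 3/16 = 76.875
  clean-shank pea-comb: 410 × 3/16 = 76.875
  clean-shank single-comb: 410 × 1/16 = 25.625
χ² = Σ (O − E)² / E
  feathered-shank pea-comb: (203 − 230.625)² / 230.625 = 3.3090
  feathered-shank single-comb: (73 − 76.875)² / 76.875 = 0.1953
  clean-shank pea-comb: (108 − 76.875)² / 76.875 = 12.6018
  clean-shank single-comb: (26 − 25.625)² / 25.625 = 0.0055
χ² = 3.3090 + 0.1953 + 12.6018 + 0.0055 = 16.1116 ≈ 16.112

16.112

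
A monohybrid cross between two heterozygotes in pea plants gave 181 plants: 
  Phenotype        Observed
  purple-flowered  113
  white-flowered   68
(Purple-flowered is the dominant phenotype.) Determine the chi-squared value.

For a monohybrid cross between heterozygotes with complete dominance, the expected phenotypic ratio is 3:1.
The 3:1 ratio has 4 parts, so with N = 181 the expected counts are:
  purple-flowered: 181 × 3/4 = 135.75
  white-flowered: 181 × 1/4 = 45.25
χ² = Σ (O − E)² / E
  purple-flowered: (113 − 135.75)² / 135.75 = 3.8126
  white-flowered: (68 − 45.25)² / 45.25 = 11.4378
χ² = 3.8126 + 11.4378 = 15.2504 ≈ 15.250

15.250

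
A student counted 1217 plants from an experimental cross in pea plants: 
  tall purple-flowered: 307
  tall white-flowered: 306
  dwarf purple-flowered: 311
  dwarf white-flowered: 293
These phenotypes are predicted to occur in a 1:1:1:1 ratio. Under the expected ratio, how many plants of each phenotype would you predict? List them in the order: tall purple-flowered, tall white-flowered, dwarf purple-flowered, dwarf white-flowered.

304.25, 304.25, 304.25, 304.25

Total ratio parts = 4. Expected numbers out of 1217:
  tall purple-flowered: 1217 × 1/4 = 304.25
  tall white-flowered: 1217 × 1/4 = 304.25
  dwarf purple-flowered: 1217 × 1/4 = 304.25
  dwarf white-flowered: 1217 × 1/4 = 304.25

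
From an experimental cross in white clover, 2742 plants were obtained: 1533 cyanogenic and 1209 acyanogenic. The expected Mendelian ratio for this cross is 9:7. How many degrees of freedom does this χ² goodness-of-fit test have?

1

A goodness-of-fit test with 2 phenotype classes has df = 2 − 1 = 1.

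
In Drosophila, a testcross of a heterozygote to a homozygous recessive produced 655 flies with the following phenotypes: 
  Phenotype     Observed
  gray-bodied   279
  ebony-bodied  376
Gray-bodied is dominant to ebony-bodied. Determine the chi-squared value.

A testcross of a heterozygote (Aa × aa) gives a 1:1 phenotypic ratio.
The 1:1 ratio has 2 parts, so with N = 655 the expected counts are:
  gray-bodied: 655 × 1/2 = 327.5
  ebony-bodied: 655 × 1/2 = 327.5
χ² = Σ (O − E)² / E
  gray-bodied: (279 − 327.5)² / 327.5 = 7.1824
  ebony-bodied: (376 − 327.5)² / 327.5 = 7.1824
χ² = 7.1824 + 7.1824 = 14.3648 ≈ 14.365

14.365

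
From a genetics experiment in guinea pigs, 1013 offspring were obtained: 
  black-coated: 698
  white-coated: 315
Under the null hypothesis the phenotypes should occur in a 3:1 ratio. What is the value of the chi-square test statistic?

20.075

Expected counts for N = 1013 under a 3:1 ratio (total parts = 4):
  black-coated: 1013 × 3/4 = 759.75
  white-coated: 1013 × 1/4 = 253.25
χ² = Σ (O − E)² / E
  black-coated: (698 − 759.75)² / 759.75 = 5.0188
  white-coated: (315 − 253.25)² / 253.25 = 15.0565
χ² = 5.0188 + 15.0565 = 20.0753 ≈ 20.075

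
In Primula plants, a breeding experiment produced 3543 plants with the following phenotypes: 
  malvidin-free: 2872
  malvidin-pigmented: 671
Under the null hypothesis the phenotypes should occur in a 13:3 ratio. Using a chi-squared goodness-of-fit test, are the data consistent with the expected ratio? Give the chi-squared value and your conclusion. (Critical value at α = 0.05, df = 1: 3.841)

The 13:3 ratio has 16 parts, so with N = 3543 the expected counts are:
  malvidin-free: 3543 × 13/16 = 2878.6875
  malvidin-pigmented: 3543 × 3/16 = 664.3125
χ² = Σ (O − E)² / E
  malvidin-free: (2872 − 2878.6875)² / 2878.6875 = 0.0155
  malvidin-pigmented: (671 − 664.3125)² / 664.3125 = 0.0673
χ² = 0.0155 + 0.0673 = 0.0828 ≈ 0.083
Degrees of freedom = 2 − 1 = 1; critical value at α = 0.05 is 3.841.
Since 0.083 < 3.841, we fail to reject the null hypothesis — the data are consistent with the 13:3 ratio.

0.083; consistent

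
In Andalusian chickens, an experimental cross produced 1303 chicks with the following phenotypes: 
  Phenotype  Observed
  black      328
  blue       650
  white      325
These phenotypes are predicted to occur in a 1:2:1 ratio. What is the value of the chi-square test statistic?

Total ratio parts = 4. Expected numbers out of 1303:
  black: 1303 × 1/4 = 325.75
  blue: 1303 × 2/4 = 651.5
  white: 1303 × 1/4 = 325.75
χ² = Σ (O − E)² / E
  black: (328 − 325.75)² / 325.75 = 0.0155
  blue: (650 − 651.5)² / 651.5 = 0.0035
  white: (325 − 325.75)² / 325.75 = 0.0017
χ² = 0.0155 + 0.0035 + 0.0017 = 0.0207 ≈ 0.021

0.021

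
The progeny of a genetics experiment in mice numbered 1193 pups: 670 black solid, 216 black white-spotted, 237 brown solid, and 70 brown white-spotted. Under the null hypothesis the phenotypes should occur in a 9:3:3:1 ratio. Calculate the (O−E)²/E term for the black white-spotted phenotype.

0.264

The 9:3:3:1 ratio has 16 parts, so with N = 1193 the expected counts are:
  black solid: 1193 × 9/16 = 671.0625
  black white-spotted: 1193 × 3/16 = 223.6875
  brown solid: 1193 × 3/16 = 223.6875
  brown white-spotted: 1193 × 1/16 = 74.5625
Contribution of black white-spotted: (216 − 223.6875)² / 223.6875 = 0.2642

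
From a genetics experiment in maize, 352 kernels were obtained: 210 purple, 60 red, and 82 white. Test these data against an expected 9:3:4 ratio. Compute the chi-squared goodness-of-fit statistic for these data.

Total ratio parts = 16. Expected numbers out of 352:
  purple: 352 × 9/16 = 198
  red: 352 × 3/16 = 66
  white: 352 × 4/16 = 88
χ² = Σ (O − E)² / E
  purple: (210 − 198)² / 198 = 0.7273
  red: (60 − 66)² / 66 = 0.5455
  white: (82 − 88)² / 88 = 0.4091
χ² = 0.7273 + 0.5455 + 0.4091 = 1.6819 ≈ 1.682

1.682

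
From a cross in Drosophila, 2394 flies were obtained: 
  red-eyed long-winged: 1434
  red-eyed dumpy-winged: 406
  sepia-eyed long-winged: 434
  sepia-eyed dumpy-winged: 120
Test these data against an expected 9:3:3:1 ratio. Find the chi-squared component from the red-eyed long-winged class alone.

Total ratio parts = 16. Expected numbers out of 2394:
  red-eyed long-winged: 2394 × 9/16 = 1346.625
  red-eyed dumpy-winged: 2394 × 3/16 = 448.875
  sepia-eyed long-winged: 2394 × 3/16 = 448.875
  sepia-eyed dumpy-winged: 2394 × 1/16 = 149.625
Contribution of red-eyed long-winged: (1434 − 1346.625)² / 1346.625 = 5.6693

5.669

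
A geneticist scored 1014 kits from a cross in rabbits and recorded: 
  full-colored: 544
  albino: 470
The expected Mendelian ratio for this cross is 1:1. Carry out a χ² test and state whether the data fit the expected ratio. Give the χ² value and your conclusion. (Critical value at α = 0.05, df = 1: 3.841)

5.400; not consistent

The 1:1 ratio has 2 parts, so with N = 1014 the expected counts are:
  full-colored: 1014 × 1/2 = 507
  albino: 1014 × 1/2 = 507
χ² = Σ (O − E)² / E
  full-colored: (544 − 507)² / 507 = 2.7002
  albino: (470 − 507)² / 507 = 2.7002
χ² = 2.7002 + 2.7002 = 5.4004 ≈ 5.400
Degrees of freedom = 2 − 1 = 1; critical value at α = 0.05 is 3.841.
Since 5.400 > 3.841, we reject the null hypothesis — the data do not fit the 1:1 ratio.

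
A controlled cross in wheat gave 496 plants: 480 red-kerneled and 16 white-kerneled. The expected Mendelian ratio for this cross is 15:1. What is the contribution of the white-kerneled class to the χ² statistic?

7.258

The 15:1 ratio has 16 parts, so with N = 496 the expected counts are:
  red-kerneled: 496 × 15/16 = 465
  white-kerneled: 496 × 1/16 = 31
Contribution of white-kerneled: (16 − 31)² / 31 = 7.2581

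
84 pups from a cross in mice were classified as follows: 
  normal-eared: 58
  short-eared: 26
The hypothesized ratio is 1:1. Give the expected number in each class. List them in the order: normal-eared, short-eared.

42, 42

Expected counts for N = 84 under a 1:1 ratio (total parts = 2):
  normal-eared: 84 × 1/2 = 42
  short-eared: 84 × 1/2 = 42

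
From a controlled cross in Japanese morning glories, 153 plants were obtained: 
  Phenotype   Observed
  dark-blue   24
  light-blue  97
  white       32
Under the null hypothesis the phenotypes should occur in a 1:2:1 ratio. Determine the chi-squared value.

The 1:2:1 ratio has 4 parts, so with N = 153 the expected counts are:
  dark-blue: 153 × 1/4 = 38.25
  light-blue: 153 × 2/4 = 76.5
  white: 153 × 1/4 = 38.25
χ² = Σ (O − E)² / E
  dark-blue: (24 − 38.25)² / 38.25 = 5.3088
  light-blue: (97 − 76.5)² / 76.5 = 5.4935
  white: (32 − 38.25)² / 38.25 = 1.0212
χ² = 5.3088 + 5.4935 + 1.0212 = 11.8235 ≈ 11.824

11.824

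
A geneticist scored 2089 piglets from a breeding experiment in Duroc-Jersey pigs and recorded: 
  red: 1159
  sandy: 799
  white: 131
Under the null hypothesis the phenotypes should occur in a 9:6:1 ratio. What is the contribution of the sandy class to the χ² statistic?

0.312

Total ratio parts = 16. Expected numbers out of 2089:
  red: 2089 × 9/16 = 1175.0625
  sandy: 2089 × 6/16 = 783.375
  white: 2089 × 1/16 = 130.5625
Contribution of sandy: (799 − 783.375)² / 783.375 = 0.3117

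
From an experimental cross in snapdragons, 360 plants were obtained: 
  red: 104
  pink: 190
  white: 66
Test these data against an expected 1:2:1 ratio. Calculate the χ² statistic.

9.133

Total ratio parts = 4. Expected numbers out of 360:
  red: 360 × 1/4 = 90
  pink: 360 × 2/4 = 180
  white: 360 × 1/4 = 90
χ² = Σ (O − E)² / E
  red: (104 − 90)² / 90 = 2.1778
  pink: (190 − 180)² / 180 = 0.5556
  white: (66 − 90)² / 90 = 6.4000
χ² = 2.1778 + 0.5556 + 6.4000 = 9.1334 ≈ 9.133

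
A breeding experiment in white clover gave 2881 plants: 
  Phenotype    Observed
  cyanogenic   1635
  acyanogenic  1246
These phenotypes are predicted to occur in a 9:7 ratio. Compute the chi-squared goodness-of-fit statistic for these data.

0.294

Expected counts for N = 2881 under a 9:7 ratio (total parts = 16):
  cyanogenic: 2881 × 9/16 = 1620.5625
  acyanogenic: 2881 × 7/16 = 1260.4375
χ² = Σ (O − E)² / E
  cyanogenic: (1635 − 1620.5625)² / 1620.5625 = 0.1286
  acyanogenic: (1246 − 1260.4375)² / 1260.4375 = 0.1654
χ² = 0.1286 + 0.1654 = 0.294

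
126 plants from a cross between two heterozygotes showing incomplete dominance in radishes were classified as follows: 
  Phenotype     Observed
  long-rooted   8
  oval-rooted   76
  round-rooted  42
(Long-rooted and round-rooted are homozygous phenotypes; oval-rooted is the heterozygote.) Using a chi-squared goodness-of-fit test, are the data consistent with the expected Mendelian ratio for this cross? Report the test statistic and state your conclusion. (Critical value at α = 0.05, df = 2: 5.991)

23.714; not consistent

With incomplete dominance, a heterozygote × heterozygote cross gives a 1:2:1 phenotypic ratio.
Expected counts for N = 126 under a 1:2:1 ratio (total parts = 4):
  long-rooted: 126 × 1/4 = 31.5
  oval-rooted: 126 × 2/4 = 63
  round-rooted: 126 × 1/4 = 31.5
χ² = Σ (O − E)² / E
  long-rooted: (8 − 31.5)² / 31.5 = 17.5317
  oval-rooted: (76 − 63)² / 63 = 2.6825
  round-rooted: (42 − 31.5)² / 31.5 = 3.5000
χ² = 17.5317 + 2.6825 + 3.5000 = 23.7142 ≈ 23.714
Degrees of freedom = 3 − 1 = 2; critical value at α = 0.05 is 5.991.
Since 23.714 > 5.991, we reject the null hypothesis — the data do not fit the 1:2:1 ratio.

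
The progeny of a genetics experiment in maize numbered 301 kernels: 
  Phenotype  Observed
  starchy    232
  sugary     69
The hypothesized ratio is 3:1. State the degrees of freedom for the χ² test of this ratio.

1

A goodness-of-fit test with 2 phenotype classes has df = 2 − 1 = 1.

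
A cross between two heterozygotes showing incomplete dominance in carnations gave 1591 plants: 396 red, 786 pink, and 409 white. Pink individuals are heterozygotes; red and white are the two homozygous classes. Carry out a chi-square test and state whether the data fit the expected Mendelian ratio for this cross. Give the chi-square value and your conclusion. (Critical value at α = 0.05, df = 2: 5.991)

With incomplete dominance, a heterozygote × heterozygote cross gives a 1:2:1 phenotypic ratio.
Under the 1:2:1 hypothesis (Σ ratio = 4, N = 1591):
  red: 1591 × 1/4 = 397.75
  pink: 1591 × 2/4 = 795.5
  white: 1591 × 1/4 = 397.75
χ² = Σ (O − E)² / E
  red: (396 − 397.75)² / 397.75 = 0.0077
  pink: (786 − 795.5)² / 795.5 = 0.1135
  white: (409 − 397.75)² / 397.75 = 0.3182
χ² = 0.0077 + 0.1135 + 0.3182 = 0.4394 ≈ 0.439
Degrees of freedom = 3 − 1 = 2; critical value at α = 0.05 is 5.991.
Since 0.439 < 5.991, we fail to reject the null hypothesis — the data are consistent with the 1:2:1 ratio.

0.439; consistent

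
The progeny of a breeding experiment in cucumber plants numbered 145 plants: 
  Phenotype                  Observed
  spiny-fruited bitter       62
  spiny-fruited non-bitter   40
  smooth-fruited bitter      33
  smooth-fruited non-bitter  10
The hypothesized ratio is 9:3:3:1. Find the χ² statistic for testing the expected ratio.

12.070

The 9:3:3:1 ratio has 16 parts, so with N = 145 the expected counts are:
  spiny-fruited bitter: 145 × 9/16 = 81.5625
  spiny-fruited non-bitter: 145 × 3/16 = 27.1875
  smooth-fruited bitter: 145 × 3/16 = 27.1875
  smooth-fruited non-bitter: 145 × 1/16 = 9.0625
χ² = Σ (O − E)² / E
  spiny-fruited bitter: (62 − 81.5625)² / 81.5625 = 4.6920
  spiny-fruited non-bitter: (40 − 27.1875)² / 27.1875 = 6.0381
  smooth-fruited bitter: (33 − 27.1875)² / 27.1875 = 1.2427
  smooth-fruited non-bitter: (10 − 9.0625)² / 9.0625 = 0.0970
χ² = 4.6920 + 6.0381 + 1.2427 + 0.0970 = 12.0698 ≈ 12.070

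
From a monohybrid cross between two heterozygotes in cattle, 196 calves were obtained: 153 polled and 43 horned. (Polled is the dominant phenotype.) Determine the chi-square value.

0.980

For a monohybrid cross between heterozygotes with complete dominance, the expected phenotypic ratio is 3:1.
Total ratio parts = 4. Expected numbers out of 196:
  polled: 196 × 3/4 = 147
  horned: 196 × 1/4 = 49
χ² = Σ (O − E)² / E
  polled: (153 − 147)² / 147 = 0.2449
  horned: (43 − 49)² / 49 = 0.7347
χ² = 0.2449 + 0.7347 = 0.9796 ≈ 0.980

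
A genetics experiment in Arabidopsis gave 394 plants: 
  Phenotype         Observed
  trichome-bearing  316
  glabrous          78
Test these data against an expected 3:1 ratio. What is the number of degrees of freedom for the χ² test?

A goodness-of-fit test with 2 phenotype classes has df = 2 − 1 = 1.

1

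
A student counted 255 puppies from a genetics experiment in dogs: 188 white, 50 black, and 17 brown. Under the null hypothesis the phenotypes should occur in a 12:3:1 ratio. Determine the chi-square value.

Under the 12:3:1 hypothesis (Σ ratio = 16, N = 255):
  white: 255 × 12/16 = 191.25
  black: 255 × 3/16 = 47.8125
  brown: 255 × 1/16 = 15.9375
χ² = Σ (O − E)² / E
  white: (188 − 191.25)² / 191.25 = 0.0552
  black: (50 − 47.8125)² / 47.8125 = 0.1001
  brown: (17 − 15.9375)² / 15.9375 = 0.0708
χ² = 0.0552 + 0.1001 + 0.0708 = 0.2261 ≈ 0.226

0.226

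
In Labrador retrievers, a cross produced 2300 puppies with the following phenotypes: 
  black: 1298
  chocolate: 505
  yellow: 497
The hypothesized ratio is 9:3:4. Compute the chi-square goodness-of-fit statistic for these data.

23.207

Under the 9:3:4 hypothesis (Σ ratio = 16, N = 2300):
  black: 2300 × 9/16 = 1293.75
  chocolate: 2300 × 3/16 = 431.25
  yellow: 2300 × 4/16 = 575
χ² = Σ (O − E)² / E
  black: (1298 − 1293.75)² / 1293.75 = 0.0140
  chocolate: (505 − 431.25)² / 431.25 = 12.6123
  yellow: (497 − 575)² / 575 = 10.5809
χ² = 0.0140 + 12.6123 + 10.5809 = 23.2072 ≈ 23.207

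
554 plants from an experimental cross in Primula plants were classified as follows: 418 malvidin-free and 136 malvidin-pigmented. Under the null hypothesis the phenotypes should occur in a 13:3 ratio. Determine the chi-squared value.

Under the 13:3 hypothesis (Σ ratio = 16, N = 554):
  malvidin-free: 554 × 13/16 = 450.125
  malvidin-pigmented: 554 × 3/16 = 103.875
χ² = Σ (O − E)² / E
  malvidin-free: (418 − 450.125)² / 450.125 = 2.2927
  malvidin-pigmented: (136 − 103.875)² / 103.875 = 9.9352
χ² = 2.2927 + 9.9352 = 12.2279 ≈ 12.228

12.228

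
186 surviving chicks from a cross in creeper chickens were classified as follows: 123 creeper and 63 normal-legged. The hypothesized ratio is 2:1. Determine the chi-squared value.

The 2:1 ratio has 3 parts, so with N = 186 the expected counts are:
  creeper: 186 × 2/3 = 124
  normal-legged: 186 × 1/3 = 62
χ² = Σ (O − E)² / E
  creeper: (123 − 124)² / 124 = 0.0081
  normal-legged: (63 − 62)² / 62 = 0.0161
χ² = 0.0081 + 0.0161 = 0.0242 ≈ 0.024

0.024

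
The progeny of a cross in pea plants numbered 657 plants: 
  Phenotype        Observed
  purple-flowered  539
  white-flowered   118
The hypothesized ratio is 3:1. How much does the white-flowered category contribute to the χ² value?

The 3:1 ratio has 4 parts, so with N = 657 the expected counts are:
  purple-flowered: 657 × 3/4 = 492.75
  white-flowered: 657 × 1/4 = 164.25
Contribution of white-flowered: (118 − 164.25)² / 164.25 = 13.0232

13.023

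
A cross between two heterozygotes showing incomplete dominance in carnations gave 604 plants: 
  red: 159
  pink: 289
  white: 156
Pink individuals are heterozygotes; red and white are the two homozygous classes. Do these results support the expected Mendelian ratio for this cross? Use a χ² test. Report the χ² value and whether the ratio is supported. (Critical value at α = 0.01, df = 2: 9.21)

With incomplete dominance, a heterozygote × heterozygote cross gives a 1:2:1 phenotypic ratio.
Total ratio parts = 4. Expected numbers out of 604:
  red: 604 × 1/4 = 151
  pink: 604 × 2/4 = 302
  white: 604 × 1/4 = 151
χ² = Σ (O − E)² / E
  red: (159 − 151)² / 151 = 0.4238
  pink: (289 − 302)² / 302 = 0.5596
  white: (156 − 151)² / 151 = 0.1656
χ² = 0.4238 + 0.5596 + 0.1656 = 1.149
Degrees of freedom = 3 − 1 = 2; critical value at α = 0.01 is 9.21.
Since 1.149 < 9.21, we fail to reject the null hypothesis — the data are consistent with the 1:2:1 ratio.

1.149; consistent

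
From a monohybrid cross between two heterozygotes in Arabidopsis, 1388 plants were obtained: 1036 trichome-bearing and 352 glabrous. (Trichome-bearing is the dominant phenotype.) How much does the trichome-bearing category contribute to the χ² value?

For a monohybrid cross between heterozygotes with complete dominance, the expected phenotypic ratio is 3:1.
Expected counts for N = 1388 under a 3:1 ratio (total parts = 4):
  trichome-bearing: 1388 × 3/4 = 1041
  glabrous: 1388 × 1/4 = 347
Contribution of trichome-bearing: (1036 − 1041)² / 1041 = 0.0240

0.024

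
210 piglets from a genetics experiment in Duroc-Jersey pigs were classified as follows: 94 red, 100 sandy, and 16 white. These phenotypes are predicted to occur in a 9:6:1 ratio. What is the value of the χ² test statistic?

The 9:6:1 ratio has 16 parts, so with N = 210 the expected counts are:
  red: 210 × 9/16 = 118.125
  sandy: 210 × 6/16 = 78.75
  white: 210 × 1/16 = 13.125
χ² = Σ (O − E)² / E
  red: (94 − 118.125)² / 118.125 = 4.9271
  sandy: (100 − 78.75)² / 78.75 = 5.7341
  white: (16 − 13.125)² / 13.125 = 0.6298
χ² = 4.9271 + 5.7341 + 0.6298 = 11.291

11.291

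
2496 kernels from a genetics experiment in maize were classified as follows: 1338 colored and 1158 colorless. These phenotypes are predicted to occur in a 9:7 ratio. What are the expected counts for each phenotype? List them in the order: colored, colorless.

1404, 1092

Total ratio parts = 16. Expected numbers out of 2496:
  colored: 2496 × 9/16 = 1404
  colorless: 2496 × 7/16 = 1092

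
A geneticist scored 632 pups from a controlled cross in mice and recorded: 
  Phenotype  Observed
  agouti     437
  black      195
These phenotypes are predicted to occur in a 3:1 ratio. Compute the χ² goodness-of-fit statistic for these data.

Expected counts for N = 632 under a 3:1 ratio (total parts = 4):
  agouti: 632 × 3/4 = 474
  black: 632 × 1/4 = 158
χ² = Σ (O − E)² / E
  agouti: (437 − 474)² / 474 = 2.8882
  black: (195 − 158)² / 158 = 8.6646
χ² = 2.8882 + 8.6646 = 11.5528 ≈ 11.553

11.553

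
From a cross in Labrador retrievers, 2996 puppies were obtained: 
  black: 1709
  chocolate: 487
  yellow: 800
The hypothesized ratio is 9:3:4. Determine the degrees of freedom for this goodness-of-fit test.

A goodness-of-fit test with 3 phenotype classes has df = 3 − 1 = 2.

2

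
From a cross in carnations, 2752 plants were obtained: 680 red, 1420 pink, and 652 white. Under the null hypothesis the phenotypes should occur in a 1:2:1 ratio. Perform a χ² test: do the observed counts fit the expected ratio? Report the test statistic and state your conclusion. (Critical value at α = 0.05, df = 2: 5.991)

3.384; consistent

Expected counts for N = 2752 under a 1:2:1 ratio (total parts = 4):
  red: 2752 × 1/4 = 688
  pink: 2752 × 2/4 = 1376
  white: 2752 × 1/4 = 688
χ² = Σ (O − E)² / E
  red: (680 − 688)² / 688 = 0.0930
  pink: (1420 − 1376)² / 1376 = 1.4070
  white: (652 − 688)² / 688 = 1.8837
χ² = 0.0930 + 1.4070 + 1.8837 = 3.3837 ≈ 3.384
Degrees of freedom = 3 − 1 = 2; critical value at α = 0.05 is 5.991.
Since 3.384 < 5.991, we fail to reject the null hypothesis — the data are consistent with the 1:2:1 ratio.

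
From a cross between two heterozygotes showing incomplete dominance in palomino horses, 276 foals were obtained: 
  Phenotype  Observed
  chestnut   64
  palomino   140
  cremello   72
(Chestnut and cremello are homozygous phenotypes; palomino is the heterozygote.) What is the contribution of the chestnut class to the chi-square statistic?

With incomplete dominance, a heterozygote × heterozygote cross gives a 1:2:1 phenotypic ratio.
Under the 1:2:1 hypothesis (Σ ratio = 4, N = 276):
  chestnut: 276 × 1/4 = 69
  palomino: 276 × 2/4 = 138
  cremello: 276 × 1/4 = 69
Contribution of chestnut: (64 − 69)² / 69 = 0.3623

0.362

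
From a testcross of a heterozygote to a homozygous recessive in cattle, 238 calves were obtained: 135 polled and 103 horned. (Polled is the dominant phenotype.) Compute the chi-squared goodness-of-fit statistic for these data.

4.303

A testcross of a heterozygote (Aa × aa) gives a 1:1 phenotypic ratio.
Total ratio parts = 2. Expected numbers out of 238:
  polled: 238 × 1/2 = 119
  horned: 238 × 1/2 = 119
χ² = Σ (O − E)² / E
  polled: (135 − 119)² / 119 = 2.1513
  horned: (103 − 119)² / 119 = 2.1513
χ² = 2.1513 + 2.1513 = 4.3026 ≈ 4.303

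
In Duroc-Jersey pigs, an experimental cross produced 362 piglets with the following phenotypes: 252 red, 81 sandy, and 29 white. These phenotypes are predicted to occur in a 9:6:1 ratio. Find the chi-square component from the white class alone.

Total ratio parts = 16. Expected numbers out of 362:
  red: 362 × 9/16 = 203.625
  sandy: 362 × 6/16 = 135.75
  white: 362 × 1/16 = 22.625
Contribution of white: (29 − 22.625)² / 22.625 = 1.7963

1.796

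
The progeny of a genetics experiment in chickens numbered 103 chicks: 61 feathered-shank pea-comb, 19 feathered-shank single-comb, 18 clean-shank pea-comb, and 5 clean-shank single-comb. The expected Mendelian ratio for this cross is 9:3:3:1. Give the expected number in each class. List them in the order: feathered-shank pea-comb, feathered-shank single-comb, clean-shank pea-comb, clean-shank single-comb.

57.9375, 19.3125, 19.3125, 6.4375

The 9:3:3:1 ratio has 16 parts, so with N = 103 the expected counts are:
  feathered-shank pea-comb: 103 × 9/16 = 57.9375
  feathered-shank single-comb: 103 × 3/16 = 19.3125
  clean-shank pea-comb: 103 × 3/16 = 19.3125
  clean-shank single-comb: 103 × 1/16 = 6.4375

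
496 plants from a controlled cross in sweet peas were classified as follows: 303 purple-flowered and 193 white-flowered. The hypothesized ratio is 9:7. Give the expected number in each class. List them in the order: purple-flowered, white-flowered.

The 9:7 ratio has 16 parts, so with N = 496 the expected counts are:
  purple-flowered: 496 × 9/16 = 279
  white-flowered: 496 × 7/16 = 217

279, 217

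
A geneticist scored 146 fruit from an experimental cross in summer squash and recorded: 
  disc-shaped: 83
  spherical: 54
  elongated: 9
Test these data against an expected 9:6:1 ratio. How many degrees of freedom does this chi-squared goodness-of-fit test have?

2

A goodness-of-fit test with 3 phenotype classes has df = 3 − 1 = 2.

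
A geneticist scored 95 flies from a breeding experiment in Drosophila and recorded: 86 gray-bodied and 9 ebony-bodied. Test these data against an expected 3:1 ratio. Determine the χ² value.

12.214

Total ratio parts = 4. Expected numbers out of 95:
  gray-bodied: 95 × 3/4 = 71.25
  ebony-bodied: 95 × 1/4 = 23.75
χ² = Σ (O − E)² / E
  gray-bodied: (86 − 71.25)² / 71.25 = 3.0535
  ebony-bodied: (9 − 23.75)² / 23.75 = 9.1605
χ² = 3.0535 + 9.1605 = 12.214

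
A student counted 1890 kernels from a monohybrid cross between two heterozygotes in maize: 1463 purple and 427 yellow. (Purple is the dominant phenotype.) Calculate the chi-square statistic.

For a monohybrid cross between heterozygotes with complete dominance, the expected phenotypic ratio is 3:1.
Expected counts for N = 1890 under a 3:1 ratio (total parts = 4):
  purple: 1890 × 3/4 = 1417.5
  yellow: 1890 × 1/4 = 472.5
χ² = Σ (O − E)² / E
  purple: (1463 − 1417.5)² / 1417.5 = 1.4605
  yellow: (427 − 472.5)² / 472.5 = 4.3815
χ² = 1.4605 + 4.3815 = 5.842

5.842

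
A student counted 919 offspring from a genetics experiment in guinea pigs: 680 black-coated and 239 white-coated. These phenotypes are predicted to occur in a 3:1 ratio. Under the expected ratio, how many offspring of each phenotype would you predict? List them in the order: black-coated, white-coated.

Total ratio parts = 4. Expected numbers out of 919:
  black-coated: 919 × 3/4 = 689.25
  white-coated: 919 × 1/4 = 229.75

689.25, 229.75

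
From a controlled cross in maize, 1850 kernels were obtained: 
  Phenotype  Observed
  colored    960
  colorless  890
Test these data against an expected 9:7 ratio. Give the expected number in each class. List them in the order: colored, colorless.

The 9:7 ratio has 16 parts, so with N = 1850 the expected counts are:
  colored: 1850 × 9/16 = 1040.625
  colorless: 1850 × 7/16 = 809.375

1040.625, 809.375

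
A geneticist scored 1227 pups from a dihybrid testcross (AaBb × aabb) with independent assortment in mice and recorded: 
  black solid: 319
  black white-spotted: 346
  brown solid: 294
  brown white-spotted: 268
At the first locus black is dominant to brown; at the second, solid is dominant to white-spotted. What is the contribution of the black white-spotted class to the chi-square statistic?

A dihybrid testcross with independent assortment gives a 1:1:1:1 ratio.
Expected counts for N = 1227 under a 1:1:1:1 ratio (total parts = 4):
  black solid: 1227 × 1/4 = 306.75
  black white-spotted: 1227 × 1/4 = 306.75
  brown solid: 1227 × 1/4 = 306.75
  brown white-spotted: 1227 × 1/4 = 306.75
Contribution of black white-spotted: (346 − 306.75)² / 306.75 = 5.0222

5.022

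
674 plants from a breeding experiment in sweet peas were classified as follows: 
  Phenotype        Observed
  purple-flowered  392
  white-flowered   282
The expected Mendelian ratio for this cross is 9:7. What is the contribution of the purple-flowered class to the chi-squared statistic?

The 9:7 ratio has 16 parts, so with N = 674 the expected counts are:
  purple-flowered: 674 × 9/16 = 379.125
  white-flowered: 674 × 7/16 = 294.875
Contribution of purple-flowered: (392 − 379.125)² / 379.125 = 0.4372

0.437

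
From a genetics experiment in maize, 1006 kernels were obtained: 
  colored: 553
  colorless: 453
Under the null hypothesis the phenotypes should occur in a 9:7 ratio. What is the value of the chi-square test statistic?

0.670

The 9:7 ratio has 16 parts, so with N = 1006 the expected counts are:
  colored: 1006 × 9/16 = 565.875
  colorless: 1006 × 7/16 = 440.125
χ² = Σ (O − E)² / E
  colored: (553 − 565.875)² / 565.875 = 0.2929
  colorless: (453 − 440.125)² / 440.125 = 0.3766
χ² = 0.2929 + 0.3766 = 0.6695 ≈ 0.670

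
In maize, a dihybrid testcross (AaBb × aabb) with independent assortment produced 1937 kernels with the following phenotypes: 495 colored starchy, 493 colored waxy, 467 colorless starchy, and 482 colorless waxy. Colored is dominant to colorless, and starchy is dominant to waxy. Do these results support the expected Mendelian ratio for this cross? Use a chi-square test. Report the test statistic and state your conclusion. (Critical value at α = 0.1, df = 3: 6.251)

1.022; consistent

A dihybrid testcross with independent assortment gives a 1:1:1:1 ratio.
Total ratio parts = 4. Expected numbers out of 1937:
  colored starchy: 1937 × 1/4 = 484.25
  colored waxy: 1937 × 1/4 = 484.25
  colorless starchy: 1937 × 1/4 = 484.25
  colorless waxy: 1937 × 1/4 = 484.25
χ² = Σ (O − E)² / E
  colored starchy: (495 − 484.25)² / 484.25 = 0.2386
  colored waxy: (493 − 484.25)² / 484.25 = 0.1581
  colorless starchy: (467 − 484.25)² / 484.25 = 0.6145
  colorless waxy: (482 − 484.25)² / 484.25 = 0.0105
χ² = 0.2386 + 0.1581 + 0.6145 + 0.0105 = 1.0217 ≈ 1.022
Degrees of freedom = 4 − 1 = 3; critical value at α = 0.1 is 6.251.
Since 1.022 < 6.251, we fail to reject the null hypothesis — the data are consistent with the 1:1:1:1 ratio.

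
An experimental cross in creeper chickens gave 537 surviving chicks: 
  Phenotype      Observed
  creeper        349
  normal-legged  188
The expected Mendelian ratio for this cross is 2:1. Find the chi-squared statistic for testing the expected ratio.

Under the 2:1 hypothesis (Σ ratio = 3, N = 537):
  creeper: 537 × 2/3 = 358
  normal-legged: 537 × 1/3 = 179
χ² = Σ (O − E)² / E
  creeper: (349 − 358)² / 358 = 0.2263
  normal-legged: (188 − 179)² / 179 = 0.4525
χ² = 0.2263 + 0.4525 = 0.6788 ≈ 0.679

0.679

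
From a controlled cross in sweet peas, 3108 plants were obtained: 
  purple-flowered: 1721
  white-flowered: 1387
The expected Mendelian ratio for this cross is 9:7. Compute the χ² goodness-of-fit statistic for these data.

Total ratio parts = 16. Expected numbers out of 3108:
  purple-flowered: 3108 × 9/16 = 1748.25
  white-flowered: 3108 × 7/16 = 1359.75
χ² = Σ (O − E)² / E
  purple-flowered: (1721 − 1748.25)² / 1748.25 = 0.4247
  white-flowered: (1387 − 1359.75)² / 1359.75 = 0.5461
χ² = 0.4247 + 0.5461 = 0.9708 ≈ 0.971

0.971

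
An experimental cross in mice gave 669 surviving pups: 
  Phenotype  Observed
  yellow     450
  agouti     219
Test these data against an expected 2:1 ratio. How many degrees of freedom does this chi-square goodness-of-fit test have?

A goodness-of-fit test with 2 phenotype classes has df = 2 − 1 = 1.

1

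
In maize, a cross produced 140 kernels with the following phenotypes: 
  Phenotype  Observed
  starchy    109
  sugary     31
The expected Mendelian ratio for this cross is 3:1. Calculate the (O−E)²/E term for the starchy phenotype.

0.152

Expected counts for N = 140 under a 3:1 ratio (total parts = 4):
  starchy: 140 × 3/4 = 105
  sugary: 140 × 1/4 = 35
Contribution of starchy: (109 − 105)² / 105 = 0.1524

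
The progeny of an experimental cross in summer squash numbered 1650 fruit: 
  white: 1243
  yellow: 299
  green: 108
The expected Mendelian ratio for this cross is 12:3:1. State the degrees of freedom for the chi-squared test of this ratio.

A goodness-of-fit test with 3 phenotype classes has df = 3 − 1 = 2.

2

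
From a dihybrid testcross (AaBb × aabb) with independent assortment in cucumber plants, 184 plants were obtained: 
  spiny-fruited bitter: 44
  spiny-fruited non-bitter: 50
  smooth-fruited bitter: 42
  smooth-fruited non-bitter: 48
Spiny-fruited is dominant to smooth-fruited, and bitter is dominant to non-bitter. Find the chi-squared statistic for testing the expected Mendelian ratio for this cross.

0.870

A dihybrid testcross with independent assortment gives a 1:1:1:1 ratio.
Expected counts for N = 184 under a 1:1:1:1 ratio (total parts = 4):
  spiny-fruited bitter: 184 × 1/4 = 46
  spiny-fruited non-bitter: 184 × 1/4 = 46
  smooth-fruited bitter: 184 × 1/4 = 46
  smooth-fruited non-bitter: 184 × 1/4 = 46
χ² = Σ (O − E)² / E
  spiny-fruited bitter: (44 − 46)² / 46 = 0.0870
  spiny-fruited non-bitter: (50 − 46)² / 46 = 0.3478
  smooth-fruited bitter: (42 − 46)² / 46 = 0.3478
  smooth-fruited non-bitter: (48 − 46)² / 46 = 0.0870
χ² = 0.0870 + 0.3478 + 0.3478 + 0.0870 = 0.8696 ≈ 0.870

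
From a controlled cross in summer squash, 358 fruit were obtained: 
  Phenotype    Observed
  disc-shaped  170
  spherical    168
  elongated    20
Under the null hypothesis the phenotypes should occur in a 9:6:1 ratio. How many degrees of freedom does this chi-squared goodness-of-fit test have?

A goodness-of-fit test with 3 phenotype classes has df = 3 − 1 = 2.

2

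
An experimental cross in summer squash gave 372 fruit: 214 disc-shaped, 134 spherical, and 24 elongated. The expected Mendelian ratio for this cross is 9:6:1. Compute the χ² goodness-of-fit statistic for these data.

Under the 9:6:1 hypothesis (Σ ratio = 16, N = 372):
  disc-shaped: 372 × 9/16 = 209.25
  spherical: 372 × 6/16 = 139.5
  elongated: 372 × 1/16 = 23.25
χ² = Σ (O − E)² / E
  disc-shaped: (214 − 209.25)² / 209.25 = 0.1078
  spherical: (134 − 139.5)² / 139.5 = 0.2168
  elongated: (24 − 23.25)² / 23.25 = 0.0242
χ² = 0.1078 + 0.2168 + 0.0242 = 0.3488 ≈ 0.349

0.349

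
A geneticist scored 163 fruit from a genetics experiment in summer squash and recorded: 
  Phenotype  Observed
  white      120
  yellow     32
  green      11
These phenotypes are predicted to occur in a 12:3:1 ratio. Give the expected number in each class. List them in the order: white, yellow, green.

The 12:3:1 ratio has 16 parts, so with N = 163 the expected counts are:
  white: 163 × 12/16 = 122.25
  yellow: 163 × 3/16 = 30.5625
  green: 163 × 1/16 = 10.1875

122.25, 30.5625, 10.1875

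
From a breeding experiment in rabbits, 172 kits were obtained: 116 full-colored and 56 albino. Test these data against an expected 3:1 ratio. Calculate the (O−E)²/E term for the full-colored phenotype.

Total ratio parts = 4. Expected numbers out of 172:
  full-colored: 172 × 3/4 = 129
  albino: 172 × 1/4 = 43
Contribution of full-colored: (116 − 129)² / 129 = 1.3101

1.310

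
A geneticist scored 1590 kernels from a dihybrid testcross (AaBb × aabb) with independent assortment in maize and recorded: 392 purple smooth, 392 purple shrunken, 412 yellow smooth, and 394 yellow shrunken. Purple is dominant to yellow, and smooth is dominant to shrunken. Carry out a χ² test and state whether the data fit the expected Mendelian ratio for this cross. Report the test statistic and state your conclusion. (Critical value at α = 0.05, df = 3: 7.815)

0.712; consistent

A dihybrid testcross with independent assortment gives a 1:1:1:1 ratio.
Expected counts for N = 1590 under a 1:1:1:1 ratio (total parts = 4):
  purple smooth: 1590 × 1/4 = 397.5
  purple shrunken: 1590 × 1/4 = 397.5
  yellow smooth: 1590 × 1/4 = 397.5
  yellow shrunken: 1590 × 1/4 = 397.5
χ² = Σ (O − E)² / E
  purple smooth: (392 − 397.5)² / 397.5 = 0.0761
  purple shrunken: (392 − 397.5)² / 397.5 = 0.0761
  yellow smooth: (412 − 397.5)² / 397.5 = 0.5289
  yellow shrunken: (394 − 397.5)² / 397.5 = 0.0308
χ² = 0.0761 + 0.0761 + 0.5289 + 0.0308 = 0.7119 ≈ 0.712
Degrees of freedom = 4 − 1 = 3; critical value at α = 0.05 is 7.815.
Since 0.712 < 7.815, we fail to reject the null hypothesis — the data are consistent with the 1:1:1:1 ratio.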